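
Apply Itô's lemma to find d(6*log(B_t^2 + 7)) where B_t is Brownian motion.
d(6*log(B_t^2 + 7)) = (6*(7 - B_t^2)/(B_t^2 + 7)^2) dt + (12*B_t/(B_t^2 + 7)) dB_t

Itô's formula for f(B_t) gives d f(B_t) = f'(B_t) dB_t + (1/2) f''(B_t) dt. Compute derivatives of f(x) = 6*log(x^2 + 7):
  f'(x)  = 12*x/(x^2 + 7)
  f''(x) = 12*(7 - x^2)/(x^2 + 7)^2
Substitute x = B_t and multiply the f'' term by 1/2:
  drift     = (1/2) * (12*(7 - x^2)/(x^2 + 7)^2) evaluated at B_t = 6*(7 - B_t^2)/(B_t^2 + 7)^2
  diffusion = (12*x/(x^2 + 7)) evaluated at B_t = 12*B_t/(B_t^2 + 7)
Therefore d(6*log(B_t^2 + 7)) = (6*(7 - B_t^2)/(B_t^2 + 7)^2) dt + (12*B_t/(B_t^2 + 7)) dB_t.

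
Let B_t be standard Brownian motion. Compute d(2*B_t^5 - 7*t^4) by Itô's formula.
d(2*B_t^5 - 7*t^4) = (20*B_t^3 - 28*t^3) dt + (10*B_t^4) dB_t

Itô's formula for f(t, x): d f(t, B_t) = (f_t + (1/2) f_xx) dt + f_x dB_t. Compute partials of f(t, x) = -7*t^4 + 2*x^5:
  f_t(t,x)  = -28*t^3
  f_x(t,x)  = 10*x^4
  f_xx(t,x) = 40*x^3
Assemble drift = f_t + (1/2) f_xx = -28*t^3 + 20*x^3 and diffusion = f_x = 10*x^4. Substituting x = B_t:
  d(2*B_t^5 - 7*t^4) = (20*B_t^3 - 28*t^3) dt + (10*B_t^4) dB_t.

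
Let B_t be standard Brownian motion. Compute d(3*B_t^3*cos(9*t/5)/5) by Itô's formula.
d(3*B_t^3*cos(9*t/5)/5) = (9*B_t*(-3*B_t^2*sin(9*t/5) + 5*cos(9*t/5))/25) dt + (9*B_t^2*cos(9*t/5)/5) dB_t

Itô's formula for f(t, x): d f(t, B_t) = (f_t + (1/2) f_xx) dt + f_x dB_t. Compute partials of f(t, x) = 3*x^3*cos(9*t/5)/5:
  f_t(t,x)  = -27*x^3*sin(9*t/5)/25
  f_x(t,x)  = 9*x^2*cos(9*t/5)/5
  f_xx(t,x) = 18*x*cos(9*t/5)/5
Assemble drift = f_t + (1/2) f_xx = 9*x*(-3*x^2*sin(9*t/5) + 5*cos(9*t/5))/25 and diffusion = f_x = 9*x^2*cos(9*t/5)/5. Substituting x = B_t:
  d(3*B_t^3*cos(9*t/5)/5) = (9*B_t*(-3*B_t^2*sin(9*t/5) + 5*cos(9*t/5))/25) dt + (9*B_t^2*cos(9*t/5)/5) dB_t.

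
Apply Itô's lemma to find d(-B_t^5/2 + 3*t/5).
d(-B_t^5/2 + 3*t/5) = (3/5 - 5*B_t^3) dt + (-5*B_t^4/2) dB_t

Itô's formula for f(t, x): d f(t, B_t) = (f_t + (1/2) f_xx) dt + f_x dB_t. Compute partials of f(t, x) = 3*t/5 - x^5/2:
  f_t(t,x)  = 3/5
  f_x(t,x)  = -5*x^4/2
  f_xx(t,x) = -10*x^3
Assemble drift = f_t + (1/2) f_xx = 3/5 - 5*x^3 and diffusion = f_x = -5*x^4/2. Substituting x = B_t:
  d(-B_t^5/2 + 3*t/5) = (3/5 - 5*B_t^3) dt + (-5*B_t^4/2) dB_t.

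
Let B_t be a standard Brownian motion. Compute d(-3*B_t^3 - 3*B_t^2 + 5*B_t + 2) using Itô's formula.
d(-3*B_t^3 - 3*B_t^2 + 5*B_t + 2) = (-9*B_t - 3) dt + (-9*B_t^2 - 6*B_t + 5) dB_t

Itô's formula for f(B_t) gives d f(B_t) = f'(B_t) dB_t + (1/2) f''(B_t) dt. Compute derivatives of f(x) = -3*x^3 - 3*x^2 + 5*x + 2:
  f'(x)  = -9*x^2 - 6*x + 5
  f''(x) = -18*x - 6
Substitute x = B_t and multiply the f'' term by 1/2:
  drift     = (1/2) * (-18*x - 6) evaluated at B_t = -9*B_t - 3
  diffusion = (-9*x^2 - 6*x + 5) evaluated at B_t = -9*B_t^2 - 6*B_t + 5
Therefore d(-3*B_t^3 - 3*B_t^2 + 5*B_t + 2) = (-9*B_t - 3) dt + (-9*B_t^2 - 6*B_t + 5) dB_t.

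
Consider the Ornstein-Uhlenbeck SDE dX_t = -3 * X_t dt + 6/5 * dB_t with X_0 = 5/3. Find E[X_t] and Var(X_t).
E[X_t] = 5*exp(-3*t)/3; Var(X_t) = 6/25 - 6*exp(-6*t)/25

The OU SDE dX = -theta X dt + sigma dB admits the integrating factor exp(theta t): d(exp(theta t) X_t) = sigma exp(theta t) dB_t. Integrating from 0 to t:
  X_t = x_0 * exp(-theta t) + sigma * int_0^t exp(-theta (t-s)) dB_s.
The Itô integral has mean 0 and (by the Itô isometry) variance sigma^2 * int_0^t exp(-2 theta (t - s)) ds = sigma^2 * (1 - exp(-2 theta t)) / (2 theta).
With theta = 3, sigma = 6/5, x_0 = 5/3:
  E[X_t] = 5/3 * exp(-3 t) = 5*exp(-3*t)/3
  Var(X_t) = (6/5)^2 * (1 - exp(-2*3 t)) / (2 * 3) = 6/25 - 6*exp(-6*t)/25.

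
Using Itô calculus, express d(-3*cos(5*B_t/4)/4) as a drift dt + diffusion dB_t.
d(-3*cos(5*B_t/4)/4) = (75*cos(5*B_t/4)/128) dt + (15*sin(5*B_t/4)/16) dB_t

Itô's formula for f(B_t) gives d f(B_t) = f'(B_t) dB_t + (1/2) f''(B_t) dt. Compute derivatives of f(x) = -3*cos(5*x/4)/4:
  f'(x)  = 15*sin(5*x/4)/16
  f''(x) = 75*cos(5*x/4)/64
Substitute x = B_t and multiply the f'' term by 1/2:
  drift     = (1/2) * (75*cos(5*x/4)/64) evaluated at B_t = 75*cos(5*B_t/4)/128
  diffusion = (15*sin(5*x/4)/16) evaluated at B_t = 15*sin(5*B_t/4)/16
Therefore d(-3*cos(5*B_t/4)/4) = (75*cos(5*B_t/4)/128) dt + (15*sin(5*B_t/4)/16) dB_t.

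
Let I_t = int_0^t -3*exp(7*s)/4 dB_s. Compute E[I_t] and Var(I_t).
E[I_t] = 0; Var(I_t) = 9*exp(14*t)/224 - 9/224

The Itô integral of a deterministic integrand f(s) has mean 0 because each increment f(s) * (B_{s+ds} - B_s) has mean 0. By the Itô isometry:
  Var( int_0^t f(s) dB_s ) = E[ (int_0^t f(s) dB_s)^2 ] = int_0^t f(s)^2 ds.
Here f(s) = -3*exp(7*s)/4, so f(s)^2 = 9*exp(14*s)/16. Integrate:
  int_0^t (9*exp(14*s)/16) ds = 9*exp(14*t)/224 - 9/224.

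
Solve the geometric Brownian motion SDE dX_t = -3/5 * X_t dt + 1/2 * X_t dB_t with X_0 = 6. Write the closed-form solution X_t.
X_t = 6 * exp((-29/40) * t + (1/2) * B_t)

For GBM dX = mu X dt + sigma X dB with X_0 = x_0, apply Itô to Y = log X: dY = (mu - sigma^2/2) dt + sigma dB, so Y_t = log(x_0) + (mu - sigma^2/2) t + sigma B_t and hence X_t = x_0 * exp((mu - sigma^2/2) t + sigma B_t).
With mu = -3/5, sigma = 1/2, x_0 = 6, this gives:
  X_t = 6 * exp((-29/40) * t + (1/2) * B_t).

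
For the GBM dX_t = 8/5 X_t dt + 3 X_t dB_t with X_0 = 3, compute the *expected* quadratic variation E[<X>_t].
E[<X>_t] = 405*exp(61*t/5)/61 - 405/61

<X>_t = int_0^t (3 * X_s)^2 ds. Taking expectation inside the integral: E[<X>_t] = 3^2 * int_0^t E[X_s^2] ds. For GBM, E[X_s^2] = x_0^2 * exp((2 mu + sigma^2) s). Integrating:
  E[<X>_t] = 3^2 * 3^2 * (exp((2*(8/5) + 3^2) t) - 1) / (2*(8/5) + 3^2)
           = 3^2 * 3^2 * (exp((61/5) t) - 1) / (61/5) = 405*exp(61*t/5)/61 - 405/61.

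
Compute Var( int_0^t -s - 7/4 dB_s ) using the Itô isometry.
Var = t*(16*t^2 + 84*t + 147)/48

The Itô integral of a deterministic integrand f(s) has mean 0 because each increment f(s) * (B_{s+ds} - B_s) has mean 0. By the Itô isometry:
  Var( int_0^t f(s) dB_s ) = E[ (int_0^t f(s) dB_s)^2 ] = int_0^t f(s)^2 ds.
Here f(s) = -s - 7/4, so f(s)^2 = (4*s + 7)^2/16. Integrate:
  int_0^t ((4*s + 7)^2/16) ds = t*(16*t^2 + 84*t + 147)/48.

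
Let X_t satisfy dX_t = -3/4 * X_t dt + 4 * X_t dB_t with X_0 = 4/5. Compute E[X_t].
E[X_t] = 4*exp(-3*t/4)/5

For GBM dX = mu X dt + sigma X dB with X_0 = x_0, apply Itô to Y = log X: dY = (mu - sigma^2/2) dt + sigma dB, so Y_t = log(x_0) + (mu - sigma^2/2) t + sigma B_t and hence X_t = x_0 * exp((mu - sigma^2/2) t + sigma B_t).
With mu = -3/4, sigma = 4, x_0 = 4/5, this gives:
  X_t = 4/5 * exp((-35/4) * t + (4) * B_t).
Since sigma*B_t ~ Normal(0, sigma^2 t), E[exp(sigma*B_t)] = exp(sigma^2 t / 2); so E[X_t] = x_0 * exp((mu - sigma^2/2) t) * exp(sigma^2 t / 2) = x_0 * exp(mu t) = 4*exp(-3*t/4)/5.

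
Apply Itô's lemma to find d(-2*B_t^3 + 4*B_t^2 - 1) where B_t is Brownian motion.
d(-2*B_t^3 + 4*B_t^2 - 1) = (4 - 6*B_t) dt + (2*B_t*(4 - 3*B_t)) dB_t

Itô's formula for f(B_t) gives d f(B_t) = f'(B_t) dB_t + (1/2) f''(B_t) dt. Compute derivatives of f(x) = -2*x^3 + 4*x^2 - 1:
  f'(x)  = 2*x*(4 - 3*x)
  f''(x) = 8 - 12*x
Substitute x = B_t and multiply the f'' term by 1/2:
  drift     = (1/2) * (8 - 12*x) evaluated at B_t = 4 - 6*B_t
  diffusion = (2*x*(4 - 3*x)) evaluated at B_t = 2*B_t*(4 - 3*B_t)
Therefore d(-2*B_t^3 + 4*B_t^2 - 1) = (4 - 6*B_t) dt + (2*B_t*(4 - 3*B_t)) dB_t.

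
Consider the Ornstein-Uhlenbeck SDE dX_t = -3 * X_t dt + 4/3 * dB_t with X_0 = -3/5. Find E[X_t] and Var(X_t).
E[X_t] = -3*exp(-3*t)/5; Var(X_t) = 8/27 - 8*exp(-6*t)/27

The OU SDE dX = -theta X dt + sigma dB admits the integrating factor exp(theta t): d(exp(theta t) X_t) = sigma exp(theta t) dB_t. Integrating from 0 to t:
  X_t = x_0 * exp(-theta t) + sigma * int_0^t exp(-theta (t-s)) dB_s.
The Itô integral has mean 0 and (by the Itô isometry) variance sigma^2 * int_0^t exp(-2 theta (t - s)) ds = sigma^2 * (1 - exp(-2 theta t)) / (2 theta).
With theta = 3, sigma = 4/3, x_0 = -3/5:
  E[X_t] = -3/5 * exp(-3 t) = -3*exp(-3*t)/5
  Var(X_t) = (4/3)^2 * (1 - exp(-2*3 t)) / (2 * 3) = 8/27 - 8*exp(-6*t)/27.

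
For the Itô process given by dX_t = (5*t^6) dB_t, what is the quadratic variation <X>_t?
<X>_t = 25*t^13/13

For an Itô process dX_t = a(t) dt + b(t) dB_t, the quadratic variation is <X>_t = int_0^t b(s)^2 ds (the drift term does not contribute). Here b(s) = 5*s^6, so
  b(s)^2 = 25*s^12.
Integrating from 0 to t:
  <X>_t = int_0^t (25*s^12) ds = 25*t^13/13.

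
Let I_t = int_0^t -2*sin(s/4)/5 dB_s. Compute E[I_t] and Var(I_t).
E[I_t] = 0; Var(I_t) = 2*t/25 - 4*sin(t/2)/25

The Itô integral of a deterministic integrand f(s) has mean 0 because each increment f(s) * (B_{s+ds} - B_s) has mean 0. By the Itô isometry:
  Var( int_0^t f(s) dB_s ) = E[ (int_0^t f(s) dB_s)^2 ] = int_0^t f(s)^2 ds.
Here f(s) = -2*sin(s/4)/5, so f(s)^2 = 4*sin(s/4)^2/25. Integrate:
  int_0^t (4*sin(s/4)^2/25) ds = 2*t/25 - 4*sin(t/2)/25.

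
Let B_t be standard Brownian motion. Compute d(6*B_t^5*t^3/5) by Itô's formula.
d(6*B_t^5*t^3/5) = (B_t^3*t^2*(18*B_t^2/5 + 12*t)) dt + (6*B_t^4*t^3) dB_t

Itô's formula for f(t, x): d f(t, B_t) = (f_t + (1/2) f_xx) dt + f_x dB_t. Compute partials of f(t, x) = 6*t^3*x^5/5:
  f_t(t,x)  = 18*t^2*x^5/5
  f_x(t,x)  = 6*t^3*x^4
  f_xx(t,x) = 24*t^3*x^3
Assemble drift = f_t + (1/2) f_xx = t^2*x^3*(12*t + 18*x^2/5) and diffusion = f_x = 6*t^3*x^4. Substituting x = B_t:
  d(6*B_t^5*t^3/5) = (B_t^3*t^2*(18*B_t^2/5 + 12*t)) dt + (6*B_t^4*t^3) dB_t.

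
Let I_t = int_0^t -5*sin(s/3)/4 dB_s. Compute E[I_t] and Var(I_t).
E[I_t] = 0; Var(I_t) = 25*t/32 - 75*sin(2*t/3)/64

The Itô integral of a deterministic integrand f(s) has mean 0 because each increment f(s) * (B_{s+ds} - B_s) has mean 0. By the Itô isometry:
  Var( int_0^t f(s) dB_s ) = E[ (int_0^t f(s) dB_s)^2 ] = int_0^t f(s)^2 ds.
Here f(s) = -5*sin(s/3)/4, so f(s)^2 = 25*sin(s/3)^2/16. Integrate:
  int_0^t (25*sin(s/3)^2/16) ds = 25*t/32 - 75*sin(2*t/3)/64.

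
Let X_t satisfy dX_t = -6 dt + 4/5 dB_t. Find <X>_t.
<X>_t = 16*t/25

For an Itô process dX_t = a(t) dt + b(t) dB_t, the quadratic variation is <X>_t = int_0^t b(s)^2 ds (the drift term does not contribute). Here b(s) = 4/5, so
  b(s)^2 = 16/25.
Integrating from 0 to t:
  <X>_t = int_0^t (16/25) ds = 16*t/25.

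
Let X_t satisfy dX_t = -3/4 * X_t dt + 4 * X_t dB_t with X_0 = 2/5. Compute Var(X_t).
Var(X_t) = (4*exp(16*t) - 4)*exp(-3*t/2)/25

For GBM dX = mu X dt + sigma X dB with X_0 = x_0, apply Itô to Y = log X: dY = (mu - sigma^2/2) dt + sigma dB, so Y_t = log(x_0) + (mu - sigma^2/2) t + sigma B_t and hence X_t = x_0 * exp((mu - sigma^2/2) t + sigma B_t).
With mu = -3/4, sigma = 4, x_0 = 2/5, this gives:
  X_t = 2/5 * exp((-35/4) * t + (4) * B_t).
Since sigma*B_t ~ Normal(0, sigma^2 t), E[exp(sigma*B_t)] = exp(sigma^2 t / 2); so E[X_t] = x_0 * exp((mu - sigma^2/2) t) * exp(sigma^2 t / 2) = x_0 * exp(mu t) = 2*exp(-3*t/4)/5.
Var(X_t) = E[X_t^2] - (E[X_t])^2 = x_0^2 * exp(2 mu t) * (exp(sigma^2 t) - 1) = (4*exp(16*t) - 4)*exp(-3*t/2)/25.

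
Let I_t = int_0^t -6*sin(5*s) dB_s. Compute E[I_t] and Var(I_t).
E[I_t] = 0; Var(I_t) = 18*t - 9*sin(10*t)/5

The Itô integral of a deterministic integrand f(s) has mean 0 because each increment f(s) * (B_{s+ds} - B_s) has mean 0. By the Itô isometry:
  Var( int_0^t f(s) dB_s ) = E[ (int_0^t f(s) dB_s)^2 ] = int_0^t f(s)^2 ds.
Here f(s) = -6*sin(5*s), so f(s)^2 = 36*sin(5*s)^2. Integrate:
  int_0^t (36*sin(5*s)^2) ds = 18*t - 9*sin(10*t)/5.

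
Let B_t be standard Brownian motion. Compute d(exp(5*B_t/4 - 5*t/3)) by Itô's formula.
d(exp(5*B_t/4 - 5*t/3)) = (-85*exp(5*B_t/4 - 5*t/3)/96) dt + (5*exp(5*B_t/4 - 5*t/3)/4) dB_t

Itô's formula for f(t, x): d f(t, B_t) = (f_t + (1/2) f_xx) dt + f_x dB_t. Compute partials of f(t, x) = exp(-5*t/3 + 5*x/4):
  f_t(t,x)  = -5*exp(-5*t/3 + 5*x/4)/3
  f_x(t,x)  = 5*exp(-5*t/3 + 5*x/4)/4
  f_xx(t,x) = 25*exp(-5*t/3 + 5*x/4)/16
Assemble drift = f_t + (1/2) f_xx = -85*exp(-5*t/3 + 5*x/4)/96 and diffusion = f_x = 5*exp(-5*t/3 + 5*x/4)/4. Substituting x = B_t:
  d(exp(5*B_t/4 - 5*t/3)) = (-85*exp(5*B_t/4 - 5*t/3)/96) dt + (5*exp(5*B_t/4 - 5*t/3)/4) dB_t.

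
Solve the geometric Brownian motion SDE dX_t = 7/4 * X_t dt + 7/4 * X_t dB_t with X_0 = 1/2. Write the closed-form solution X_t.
X_t = 1/2 * exp((7/32) * t + (7/4) * B_t)

For GBM dX = mu X dt + sigma X dB with X_0 = x_0, apply Itô to Y = log X: dY = (mu - sigma^2/2) dt + sigma dB, so Y_t = log(x_0) + (mu - sigma^2/2) t + sigma B_t and hence X_t = x_0 * exp((mu - sigma^2/2) t + sigma B_t).
With mu = 7/4, sigma = 7/4, x_0 = 1/2, this gives:
  X_t = 1/2 * exp((7/32) * t + (7/4) * B_t).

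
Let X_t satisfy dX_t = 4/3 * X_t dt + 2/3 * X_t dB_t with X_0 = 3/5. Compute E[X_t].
E[X_t] = 3*exp(4*t/3)/5

For GBM dX = mu X dt + sigma X dB with X_0 = x_0, apply Itô to Y = log X: dY = (mu - sigma^2/2) dt + sigma dB, so Y_t = log(x_0) + (mu - sigma^2/2) t + sigma B_t and hence X_t = x_0 * exp((mu - sigma^2/2) t + sigma B_t).
With mu = 4/3, sigma = 2/3, x_0 = 3/5, this gives:
  X_t = 3/5 * exp((10/9) * t + (2/3) * B_t).
Since sigma*B_t ~ Normal(0, sigma^2 t), E[exp(sigma*B_t)] = exp(sigma^2 t / 2); so E[X_t] = x_0 * exp((mu - sigma^2/2) t) * exp(sigma^2 t / 2) = x_0 * exp(mu t) = 3*exp(4*t/3)/5.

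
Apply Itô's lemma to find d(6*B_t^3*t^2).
d(6*B_t^3*t^2) = (6*B_t*t*(2*B_t^2 + 3*t)) dt + (18*B_t^2*t^2) dB_t

Itô's formula for f(t, x): d f(t, B_t) = (f_t + (1/2) f_xx) dt + f_x dB_t. Compute partials of f(t, x) = 6*t^2*x^3:
  f_t(t,x)  = 12*t*x^3
  f_x(t,x)  = 18*t^2*x^2
  f_xx(t,x) = 36*t^2*x
Assemble drift = f_t + (1/2) f_xx = 6*t*x*(3*t + 2*x^2) and diffusion = f_x = 18*t^2*x^2. Substituting x = B_t:
  d(6*B_t^3*t^2) = (6*B_t*t*(2*B_t^2 + 3*t)) dt + (18*B_t^2*t^2) dB_t.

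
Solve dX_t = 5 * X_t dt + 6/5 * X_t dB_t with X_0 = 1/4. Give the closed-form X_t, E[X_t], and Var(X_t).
X_t = 1/4 * exp((107/25) t + (6/5) B_t); E[X_t] = exp(5*t)/4; Var(X_t) = (exp(36*t/25) - 1)*exp(10*t)/16

For GBM dX = mu X dt + sigma X dB with X_0 = x_0, apply Itô to Y = log X: dY = (mu - sigma^2/2) dt + sigma dB, so Y_t = log(x_0) + (mu - sigma^2/2) t + sigma B_t and hence X_t = x_0 * exp((mu - sigma^2/2) t + sigma B_t).
With mu = 5, sigma = 6/5, x_0 = 1/4, this gives:
  X_t = 1/4 * exp((107/25) * t + (6/5) * B_t).
Since sigma*B_t ~ Normal(0, sigma^2 t), E[exp(sigma*B_t)] = exp(sigma^2 t / 2); so E[X_t] = x_0 * exp((mu - sigma^2/2) t) * exp(sigma^2 t / 2) = x_0 * exp(mu t) = exp(5*t)/4.
Var(X_t) = E[X_t^2] - (E[X_t])^2 = x_0^2 * exp(2 mu t) * (exp(sigma^2 t) - 1) = (exp(36*t/25) - 1)*exp(10*t)/16.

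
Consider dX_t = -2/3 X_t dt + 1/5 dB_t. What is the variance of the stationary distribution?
lim Var(X_t) = 3/100

The OU SDE dX = -theta X dt + sigma dB admits the integrating factor exp(theta t): d(exp(theta t) X_t) = sigma exp(theta t) dB_t. Integrating from 0 to t gives X_t = x_0 * exp(-theta t) + sigma * int_0^t exp(-theta (t-s)) dB_s for any initial x_0. The Itô integral has variance (by the Itô isometry) sigma^2 * int_0^t exp(-2 theta (t - s)) ds = sigma^2 * (1 - exp(-2 theta t)) / (2 theta), independent of x_0.
With theta = 2/3, sigma = 1/5:
  Var(X_t) = (1/5)^2 * (1 - exp(-2*2/3 t)) / (2 * 2/3) = 3/100 - 3*exp(-4*t/3)/100.
As t -> infinity, exp(-2*2/3 t) -> 0, so the stationary variance is sigma^2 / (2 theta) = 3/100.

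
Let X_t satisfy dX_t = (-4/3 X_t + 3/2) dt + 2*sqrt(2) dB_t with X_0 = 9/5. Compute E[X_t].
E[X_t] = 9/8 + 27*exp(-4*t/3)/40

Taking expectations and using E[dB_t] = 0, the mean m(t) = E[X_t] satisfies the ODE m'(t) = a m(t) + b with m(0) = x_0. With a = -4/3, b = 3/2, x_0 = 9/5, the solution is
  m(t) = x_0 * exp(a t) + (b/a) * (exp(a t) - 1)
       = (9/5) * exp((-4/3) t) + ((3/2)/(-4/3)) * (exp((-4/3) t) - 1)
       = 9/8 + 27*exp(-4*t/3)/40.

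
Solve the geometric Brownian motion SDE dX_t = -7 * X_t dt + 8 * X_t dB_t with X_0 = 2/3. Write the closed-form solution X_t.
X_t = 2/3 * exp((-39) * t + (8) * B_t)

For GBM dX = mu X dt + sigma X dB with X_0 = x_0, apply Itô to Y = log X: dY = (mu - sigma^2/2) dt + sigma dB, so Y_t = log(x_0) + (mu - sigma^2/2) t + sigma B_t and hence X_t = x_0 * exp((mu - sigma^2/2) t + sigma B_t).
With mu = -7, sigma = 8, x_0 = 2/3, this gives:
  X_t = 2/3 * exp((-39) * t + (8) * B_t).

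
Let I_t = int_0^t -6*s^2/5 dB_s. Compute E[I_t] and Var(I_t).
E[I_t] = 0; Var(I_t) = 36*t^5/125

The Itô integral of a deterministic integrand f(s) has mean 0 because each increment f(s) * (B_{s+ds} - B_s) has mean 0. By the Itô isometry:
  Var( int_0^t f(s) dB_s ) = E[ (int_0^t f(s) dB_s)^2 ] = int_0^t f(s)^2 ds.
Here f(s) = -6*s^2/5, so f(s)^2 = 36*s^4/25. Integrate:
  int_0^t (36*s^4/25) ds = 36*t^5/125.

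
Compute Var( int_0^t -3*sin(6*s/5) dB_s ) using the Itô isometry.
Var = 9*t/2 - 15*sin(12*t/5)/8

The Itô integral of a deterministic integrand f(s) has mean 0 because each increment f(s) * (B_{s+ds} - B_s) has mean 0. By the Itô isometry:
  Var( int_0^t f(s) dB_s ) = E[ (int_0^t f(s) dB_s)^2 ] = int_0^t f(s)^2 ds.
Here f(s) = -3*sin(6*s/5), so f(s)^2 = 9*sin(6*s/5)^2. Integrate:
  int_0^t (9*sin(6*s/5)^2) ds = 9*t/2 - 15*sin(12*t/5)/8.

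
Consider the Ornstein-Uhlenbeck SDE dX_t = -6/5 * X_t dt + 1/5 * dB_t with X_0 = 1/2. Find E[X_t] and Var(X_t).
E[X_t] = exp(-6*t/5)/2; Var(X_t) = 1/60 - exp(-12*t/5)/60

The OU SDE dX = -theta X dt + sigma dB admits the integrating factor exp(theta t): d(exp(theta t) X_t) = sigma exp(theta t) dB_t. Integrating from 0 to t:
  X_t = x_0 * exp(-theta t) + sigma * int_0^t exp(-theta (t-s)) dB_s.
The Itô integral has mean 0 and (by the Itô isometry) variance sigma^2 * int_0^t exp(-2 theta (t - s)) ds = sigma^2 * (1 - exp(-2 theta t)) / (2 theta).
With theta = 6/5, sigma = 1/5, x_0 = 1/2:
  E[X_t] = 1/2 * exp(-6/5 t) = exp(-6*t/5)/2
  Var(X_t) = (1/5)^2 * (1 - exp(-2*6/5 t)) / (2 * 6/5) = 1/60 - exp(-12*t/5)/60.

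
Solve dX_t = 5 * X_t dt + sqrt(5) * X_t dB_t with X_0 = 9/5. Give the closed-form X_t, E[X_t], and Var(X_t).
X_t = 9/5 * exp((5/2) t + (sqrt(5)) B_t); E[X_t] = 9*exp(5*t)/5; Var(X_t) = 81*(exp(5*t) - 1)*exp(10*t)/25

For GBM dX = mu X dt + sigma X dB with X_0 = x_0, apply Itô to Y = log X: dY = (mu - sigma^2/2) dt + sigma dB, so Y_t = log(x_0) + (mu - sigma^2/2) t + sigma B_t and hence X_t = x_0 * exp((mu - sigma^2/2) t + sigma B_t).
With mu = 5, sigma = sqrt(5), x_0 = 9/5, this gives:
  X_t = 9/5 * exp((5/2) * t + (sqrt(5)) * B_t).
Since sigma*B_t ~ Normal(0, sigma^2 t), E[exp(sigma*B_t)] = exp(sigma^2 t / 2); so E[X_t] = x_0 * exp((mu - sigma^2/2) t) * exp(sigma^2 t / 2) = x_0 * exp(mu t) = 9*exp(5*t)/5.
Var(X_t) = E[X_t^2] - (E[X_t])^2 = x_0^2 * exp(2 mu t) * (exp(sigma^2 t) - 1) = 81*(exp(5*t) - 1)*exp(10*t)/25.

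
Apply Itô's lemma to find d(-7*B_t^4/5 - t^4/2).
d(-7*B_t^4/5 - t^4/2) = (-42*B_t^2/5 - 2*t^3) dt + (-28*B_t^3/5) dB_t

Itô's formula for f(t, x): d f(t, B_t) = (f_t + (1/2) f_xx) dt + f_x dB_t. Compute partials of f(t, x) = -t^4/2 - 7*x^4/5:
  f_t(t,x)  = -2*t^3
  f_x(t,x)  = -28*x^3/5
  f_xx(t,x) = -84*x^2/5
Assemble drift = f_t + (1/2) f_xx = -2*t^3 - 42*x^2/5 and diffusion = f_x = -28*x^3/5. Substituting x = B_t:
  d(-7*B_t^4/5 - t^4/2) = (-42*B_t^2/5 - 2*t^3) dt + (-28*B_t^3/5) dB_t.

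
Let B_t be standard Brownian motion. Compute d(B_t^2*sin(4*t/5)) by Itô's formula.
d(B_t^2*sin(4*t/5)) = (4*B_t^2*cos(4*t/5)/5 + sin(4*t/5)) dt + (2*B_t*sin(4*t/5)) dB_t

Itô's formula for f(t, x): d f(t, B_t) = (f_t + (1/2) f_xx) dt + f_x dB_t. Compute partials of f(t, x) = x^2*sin(4*t/5):
  f_t(t,x)  = 4*x^2*cos(4*t/5)/5
  f_x(t,x)  = 2*x*sin(4*t/5)
  f_xx(t,x) = 2*sin(4*t/5)
Assemble drift = f_t + (1/2) f_xx = 4*x^2*cos(4*t/5)/5 + sin(4*t/5) and diffusion = f_x = 2*x*sin(4*t/5). Substituting x = B_t:
  d(B_t^2*sin(4*t/5)) = (4*B_t^2*cos(4*t/5)/5 + sin(4*t/5)) dt + (2*B_t*sin(4*t/5)) dB_t.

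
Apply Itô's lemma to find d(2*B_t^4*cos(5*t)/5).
d(2*B_t^4*cos(5*t)/5) = (2*B_t^2*(-B_t^2*sin(5*t) + 6*cos(5*t)/5)) dt + (8*B_t^3*cos(5*t)/5) dB_t

Itô's formula for f(t, x): d f(t, B_t) = (f_t + (1/2) f_xx) dt + f_x dB_t. Compute partials of f(t, x) = 2*x^4*cos(5*t)/5:
  f_t(t,x)  = -2*x^4*sin(5*t)
  f_x(t,x)  = 8*x^3*cos(5*t)/5
  f_xx(t,x) = 24*x^2*cos(5*t)/5
Assemble drift = f_t + (1/2) f_xx = 2*x^2*(-x^2*sin(5*t) + 6*cos(5*t)/5) and diffusion = f_x = 8*x^3*cos(5*t)/5. Substituting x = B_t:
  d(2*B_t^4*cos(5*t)/5) = (2*B_t^2*(-B_t^2*sin(5*t) + 6*cos(5*t)/5)) dt + (8*B_t^3*cos(5*t)/5) dB_t.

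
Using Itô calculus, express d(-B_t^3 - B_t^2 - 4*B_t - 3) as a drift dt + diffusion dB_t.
d(-B_t^3 - B_t^2 - 4*B_t - 3) = (-3*B_t - 1) dt + (-3*B_t^2 - 2*B_t - 4) dB_t

Itô's formula for f(B_t) gives d f(B_t) = f'(B_t) dB_t + (1/2) f''(B_t) dt. Compute derivatives of f(x) = -x^3 - x^2 - 4*x - 3:
  f'(x)  = -3*x^2 - 2*x - 4
  f''(x) = -6*x - 2
Substitute x = B_t and multiply the f'' term by 1/2:
  drift     = (1/2) * (-6*x - 2) evaluated at B_t = -3*B_t - 1
  diffusion = (-3*x^2 - 2*x - 4) evaluated at B_t = -3*B_t^2 - 2*B_t - 4
Therefore d(-B_t^3 - B_t^2 - 4*B_t - 3) = (-3*B_t - 1) dt + (-3*B_t^2 - 2*B_t - 4) dB_t.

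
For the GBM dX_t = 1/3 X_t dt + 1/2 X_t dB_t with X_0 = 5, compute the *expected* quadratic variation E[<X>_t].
E[<X>_t] = 75*exp(11*t/12)/11 - 75/11

<X>_t = int_0^t ((1/2) * X_s)^2 ds. Taking expectation inside the integral: E[<X>_t] = (1/2)^2 * int_0^t E[X_s^2] ds. For GBM, E[X_s^2] = x_0^2 * exp((2 mu + sigma^2) s). Integrating:
  E[<X>_t] = (1/2)^2 * 5^2 * (exp((2*(1/3) + (1/2)^2) t) - 1) / (2*(1/3) + (1/2)^2)
           = (1/2)^2 * 5^2 * (exp((11/12) t) - 1) / (11/12) = 75*exp(11*t/12)/11 - 75/11.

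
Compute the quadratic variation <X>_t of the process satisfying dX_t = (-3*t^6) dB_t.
<X>_t = 9*t^13/13

For an Itô process dX_t = a(t) dt + b(t) dB_t, the quadratic variation is <X>_t = int_0^t b(s)^2 ds (the drift term does not contribute). Here b(s) = -3*s^6, so
  b(s)^2 = 9*s^12.
Integrating from 0 to t:
  <X>_t = int_0^t (9*s^12) ds = 9*t^13/13.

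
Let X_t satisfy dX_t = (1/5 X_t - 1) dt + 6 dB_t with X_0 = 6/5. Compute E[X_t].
E[X_t] = 5 - 19*exp(t/5)/5

Taking expectations and using E[dB_t] = 0, the mean m(t) = E[X_t] satisfies the ODE m'(t) = a m(t) + b with m(0) = x_0. With a = 1/5, b = -1, x_0 = 6/5, the solution is
  m(t) = x_0 * exp(a t) + (b/a) * (exp(a t) - 1)
       = (6/5) * exp((1/5) t) + ((-1)/(1/5)) * (exp((1/5) t) - 1)
       = 5 - 19*exp(t/5)/5.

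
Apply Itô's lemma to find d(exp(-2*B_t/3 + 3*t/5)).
d(exp(-2*B_t/3 + 3*t/5)) = (37*exp(-2*B_t/3 + 3*t/5)/45) dt + (-2*exp(-2*B_t/3 + 3*t/5)/3) dB_t

Itô's formula for f(t, x): d f(t, B_t) = (f_t + (1/2) f_xx) dt + f_x dB_t. Compute partials of f(t, x) = exp(3*t/5 - 2*x/3):
  f_t(t,x)  = 3*exp(3*t/5 - 2*x/3)/5
  f_x(t,x)  = -2*exp(3*t/5 - 2*x/3)/3
  f_xx(t,x) = 4*exp(3*t/5 - 2*x/3)/9
Assemble drift = f_t + (1/2) f_xx = 37*exp(3*t/5 - 2*x/3)/45 and diffusion = f_x = -2*exp(3*t/5 - 2*x/3)/3. Substituting x = B_t:
  d(exp(-2*B_t/3 + 3*t/5)) = (37*exp(-2*B_t/3 + 3*t/5)/45) dt + (-2*exp(-2*B_t/3 + 3*t/5)/3) dB_t.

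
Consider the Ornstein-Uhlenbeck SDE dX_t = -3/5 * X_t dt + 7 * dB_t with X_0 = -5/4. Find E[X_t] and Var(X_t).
E[X_t] = -5*exp(-3*t/5)/4; Var(X_t) = 245/6 - 245*exp(-6*t/5)/6

The OU SDE dX = -theta X dt + sigma dB admits the integrating factor exp(theta t): d(exp(theta t) X_t) = sigma exp(theta t) dB_t. Integrating from 0 to t:
  X_t = x_0 * exp(-theta t) + sigma * int_0^t exp(-theta (t-s)) dB_s.
The Itô integral has mean 0 and (by the Itô isometry) variance sigma^2 * int_0^t exp(-2 theta (t - s)) ds = sigma^2 * (1 - exp(-2 theta t)) / (2 theta).
With theta = 3/5, sigma = 7, x_0 = -5/4:
  E[X_t] = -5/4 * exp(-3/5 t) = -5*exp(-3*t/5)/4
  Var(X_t) = (7)^2 * (1 - exp(-2*3/5 t)) / (2 * 3/5) = 245/6 - 245*exp(-6*t/5)/6.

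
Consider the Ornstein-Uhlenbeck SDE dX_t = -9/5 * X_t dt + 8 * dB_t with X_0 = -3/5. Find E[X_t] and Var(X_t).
E[X_t] = -3*exp(-9*t/5)/5; Var(X_t) = 160/9 - 160*exp(-18*t/5)/9

The OU SDE dX = -theta X dt + sigma dB admits the integrating factor exp(theta t): d(exp(theta t) X_t) = sigma exp(theta t) dB_t. Integrating from 0 to t:
  X_t = x_0 * exp(-theta t) + sigma * int_0^t exp(-theta (t-s)) dB_s.
The Itô integral has mean 0 and (by the Itô isometry) variance sigma^2 * int_0^t exp(-2 theta (t - s)) ds = sigma^2 * (1 - exp(-2 theta t)) / (2 theta).
With theta = 9/5, sigma = 8, x_0 = -3/5:
  E[X_t] = -3/5 * exp(-9/5 t) = -3*exp(-9*t/5)/5
  Var(X_t) = (8)^2 * (1 - exp(-2*9/5 t)) / (2 * 9/5) = 160/9 - 160*exp(-18*t/5)/9.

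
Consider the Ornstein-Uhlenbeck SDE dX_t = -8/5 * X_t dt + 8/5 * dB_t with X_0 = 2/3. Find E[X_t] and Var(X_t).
E[X_t] = 2*exp(-8*t/5)/3; Var(X_t) = 4/5 - 4*exp(-16*t/5)/5

The OU SDE dX = -theta X dt + sigma dB admits the integrating factor exp(theta t): d(exp(theta t) X_t) = sigma exp(theta t) dB_t. Integrating from 0 to t:
  X_t = x_0 * exp(-theta t) + sigma * int_0^t exp(-theta (t-s)) dB_s.
The Itô integral has mean 0 and (by the Itô isometry) variance sigma^2 * int_0^t exp(-2 theta (t - s)) ds = sigma^2 * (1 - exp(-2 theta t)) / (2 theta).
With theta = 8/5, sigma = 8/5, x_0 = 2/3:
  E[X_t] = 2/3 * exp(-8/5 t) = 2*exp(-8*t/5)/3
  Var(X_t) = (8/5)^2 * (1 - exp(-2*8/5 t)) / (2 * 8/5) = 4/5 - 4*exp(-16*t/5)/5.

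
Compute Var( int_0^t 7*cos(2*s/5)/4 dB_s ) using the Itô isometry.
Var = 49*t/32 + 245*sin(4*t/5)/128

The Itô integral of a deterministic integrand f(s) has mean 0 because each increment f(s) * (B_{s+ds} - B_s) has mean 0. By the Itô isometry:
  Var( int_0^t f(s) dB_s ) = E[ (int_0^t f(s) dB_s)^2 ] = int_0^t f(s)^2 ds.
Here f(s) = 7*cos(2*s/5)/4, so f(s)^2 = 49*cos(2*s/5)^2/16. Integrate:
  int_0^t (49*cos(2*s/5)^2/16) ds = 49*t/32 + 245*sin(4*t/5)/128.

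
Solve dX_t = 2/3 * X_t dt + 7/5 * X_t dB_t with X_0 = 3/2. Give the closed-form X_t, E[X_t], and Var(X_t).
X_t = 3/2 * exp((-47/150) t + (7/5) B_t); E[X_t] = 3*exp(2*t/3)/2; Var(X_t) = 9*(exp(49*t/25) - 1)*exp(4*t/3)/4

For GBM dX = mu X dt + sigma X dB with X_0 = x_0, apply Itô to Y = log X: dY = (mu - sigma^2/2) dt + sigma dB, so Y_t = log(x_0) + (mu - sigma^2/2) t + sigma B_t and hence X_t = x_0 * exp((mu - sigma^2/2) t + sigma B_t).
With mu = 2/3, sigma = 7/5, x_0 = 3/2, this gives:
  X_t = 3/2 * exp((-47/150) * t + (7/5) * B_t).
Since sigma*B_t ~ Normal(0, sigma^2 t), E[exp(sigma*B_t)] = exp(sigma^2 t / 2); so E[X_t] = x_0 * exp((mu - sigma^2/2) t) * exp(sigma^2 t / 2) = x_0 * exp(mu t) = 3*exp(2*t/3)/2.
Var(X_t) = E[X_t^2] - (E[X_t])^2 = x_0^2 * exp(2 mu t) * (exp(sigma^2 t) - 1) = 9*(exp(49*t/25) - 1)*exp(4*t/3)/4.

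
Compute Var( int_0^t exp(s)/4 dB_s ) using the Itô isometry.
Var = exp(2*t)/32 - 1/32

The Itô integral of a deterministic integrand f(s) has mean 0 because each increment f(s) * (B_{s+ds} - B_s) has mean 0. By the Itô isometry:
  Var( int_0^t f(s) dB_s ) = E[ (int_0^t f(s) dB_s)^2 ] = int_0^t f(s)^2 ds.
Here f(s) = exp(s)/4, so f(s)^2 = exp(2*s)/16. Integrate:
  int_0^t (exp(2*s)/16) ds = exp(2*t)/32 - 1/32.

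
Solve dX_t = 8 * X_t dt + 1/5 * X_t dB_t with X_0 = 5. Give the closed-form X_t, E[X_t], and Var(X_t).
X_t = 5 * exp((399/50) t + (1/5) B_t); E[X_t] = 5*exp(8*t); Var(X_t) = 25*(exp(t/25) - 1)*exp(16*t)

For GBM dX = mu X dt + sigma X dB with X_0 = x_0, apply Itô to Y = log X: dY = (mu - sigma^2/2) dt + sigma dB, so Y_t = log(x_0) + (mu - sigma^2/2) t + sigma B_t and hence X_t = x_0 * exp((mu - sigma^2/2) t + sigma B_t).
With mu = 8, sigma = 1/5, x_0 = 5, this gives:
  X_t = 5 * exp((399/50) * t + (1/5) * B_t).
Since sigma*B_t ~ Normal(0, sigma^2 t), E[exp(sigma*B_t)] = exp(sigma^2 t / 2); so E[X_t] = x_0 * exp((mu - sigma^2/2) t) * exp(sigma^2 t / 2) = x_0 * exp(mu t) = 5*exp(8*t).
Var(X_t) = E[X_t^2] - (E[X_t])^2 = x_0^2 * exp(2 mu t) * (exp(sigma^2 t) - 1) = 25*(exp(t/25) - 1)*exp(16*t).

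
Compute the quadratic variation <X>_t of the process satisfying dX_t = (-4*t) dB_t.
<X>_t = 16*t^3/3

For an Itô process dX_t = a(t) dt + b(t) dB_t, the quadratic variation is <X>_t = int_0^t b(s)^2 ds (the drift term does not contribute). Here b(s) = -4*s, so
  b(s)^2 = 16*s^2.
Integrating from 0 to t:
  <X>_t = int_0^t (16*s^2) ds = 16*t^3/3.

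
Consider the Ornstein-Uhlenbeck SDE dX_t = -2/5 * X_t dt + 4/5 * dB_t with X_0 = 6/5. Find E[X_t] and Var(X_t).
E[X_t] = 6*exp(-2*t/5)/5; Var(X_t) = 4/5 - 4*exp(-4*t/5)/5

The OU SDE dX = -theta X dt + sigma dB admits the integrating factor exp(theta t): d(exp(theta t) X_t) = sigma exp(theta t) dB_t. Integrating from 0 to t:
  X_t = x_0 * exp(-theta t) + sigma * int_0^t exp(-theta (t-s)) dB_s.
The Itô integral has mean 0 and (by the Itô isometry) variance sigma^2 * int_0^t exp(-2 theta (t - s)) ds = sigma^2 * (1 - exp(-2 theta t)) / (2 theta).
With theta = 2/5, sigma = 4/5, x_0 = 6/5:
  E[X_t] = 6/5 * exp(-2/5 t) = 6*exp(-2*t/5)/5
  Var(X_t) = (4/5)^2 * (1 - exp(-2*2/5 t)) / (2 * 2/5) = 4/5 - 4*exp(-4*t/5)/5.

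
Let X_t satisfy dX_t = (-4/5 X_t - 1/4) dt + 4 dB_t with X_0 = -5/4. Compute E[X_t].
E[X_t] = -5/16 - 15*exp(-4*t/5)/16

Taking expectations and using E[dB_t] = 0, the mean m(t) = E[X_t] satisfies the ODE m'(t) = a m(t) + b with m(0) = x_0. With a = -4/5, b = -1/4, x_0 = -5/4, the solution is
  m(t) = x_0 * exp(a t) + (b/a) * (exp(a t) - 1)
       = (-5/4) * exp((-4/5) t) + ((-1/4)/(-4/5)) * (exp((-4/5) t) - 1)
       = -5/16 - 15*exp(-4*t/5)/16.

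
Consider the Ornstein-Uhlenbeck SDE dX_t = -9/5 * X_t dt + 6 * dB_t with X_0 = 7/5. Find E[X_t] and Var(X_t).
E[X_t] = 7*exp(-9*t/5)/5; Var(X_t) = 10 - 10*exp(-18*t/5)

The OU SDE dX = -theta X dt + sigma dB admits the integrating factor exp(theta t): d(exp(theta t) X_t) = sigma exp(theta t) dB_t. Integrating from 0 to t:
  X_t = x_0 * exp(-theta t) + sigma * int_0^t exp(-theta (t-s)) dB_s.
The Itô integral has mean 0 and (by the Itô isometry) variance sigma^2 * int_0^t exp(-2 theta (t - s)) ds = sigma^2 * (1 - exp(-2 theta t)) / (2 theta).
With theta = 9/5, sigma = 6, x_0 = 7/5:
  E[X_t] = 7/5 * exp(-9/5 t) = 7*exp(-9*t/5)/5
  Var(X_t) = (6)^2 * (1 - exp(-2*9/5 t)) / (2 * 9/5) = 10 - 10*exp(-18*t/5).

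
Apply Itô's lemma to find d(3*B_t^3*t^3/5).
d(3*B_t^3*t^3/5) = (9*B_t*t^2*(B_t^2 + t)/5) dt + (9*B_t^2*t^3/5) dB_t

Itô's formula for f(t, x): d f(t, B_t) = (f_t + (1/2) f_xx) dt + f_x dB_t. Compute partials of f(t, x) = 3*t^3*x^3/5:
  f_t(t,x)  = 9*t^2*x^3/5
  f_x(t,x)  = 9*t^3*x^2/5
  f_xx(t,x) = 18*t^3*x/5
Assemble drift = f_t + (1/2) f_xx = 9*t^2*x*(t + x^2)/5 and diffusion = f_x = 9*t^3*x^2/5. Substituting x = B_t:
  d(3*B_t^3*t^3/5) = (9*B_t*t^2*(B_t^2 + t)/5) dt + (9*B_t^2*t^3/5) dB_t.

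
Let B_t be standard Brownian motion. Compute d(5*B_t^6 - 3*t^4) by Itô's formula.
d(5*B_t^6 - 3*t^4) = (75*B_t^4 - 12*t^3) dt + (30*B_t^5) dB_t

Itô's formula for f(t, x): d f(t, B_t) = (f_t + (1/2) f_xx) dt + f_x dB_t. Compute partials of f(t, x) = -3*t^4 + 5*x^6:
  f_t(t,x)  = -12*t^3
  f_x(t,x)  = 30*x^5
  f_xx(t,x) = 150*x^4
Assemble drift = f_t + (1/2) f_xx = -12*t^3 + 75*x^4 and diffusion = f_x = 30*x^5. Substituting x = B_t:
  d(5*B_t^6 - 3*t^4) = (75*B_t^4 - 12*t^3) dt + (30*B_t^5) dB_t.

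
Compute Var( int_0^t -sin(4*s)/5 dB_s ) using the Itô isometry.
Var = t/50 - sin(4*t)*cos(4*t)/200

The Itô integral of a deterministic integrand f(s) has mean 0 because each increment f(s) * (B_{s+ds} - B_s) has mean 0. By the Itô isometry:
  Var( int_0^t f(s) dB_s ) = E[ (int_0^t f(s) dB_s)^2 ] = int_0^t f(s)^2 ds.
Here f(s) = -sin(4*s)/5, so f(s)^2 = sin(4*s)^2/25. Integrate:
  int_0^t (sin(4*s)^2/25) ds = t/50 - sin(4*t)*cos(4*t)/200.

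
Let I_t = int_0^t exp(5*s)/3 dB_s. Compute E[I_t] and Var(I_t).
E[I_t] = 0; Var(I_t) = exp(10*t)/90 - 1/90

The Itô integral of a deterministic integrand f(s) has mean 0 because each increment f(s) * (B_{s+ds} - B_s) has mean 0. By the Itô isometry:
  Var( int_0^t f(s) dB_s ) = E[ (int_0^t f(s) dB_s)^2 ] = int_0^t f(s)^2 ds.
Here f(s) = exp(5*s)/3, so f(s)^2 = exp(10*s)/9. Integrate:
  int_0^t (exp(10*s)/9) ds = exp(10*t)/90 - 1/90.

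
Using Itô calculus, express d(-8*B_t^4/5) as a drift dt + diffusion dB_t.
d(-8*B_t^4/5) = (-48*B_t^2/5) dt + (-32*B_t^3/5) dB_t

Itô's formula for f(B_t) gives d f(B_t) = f'(B_t) dB_t + (1/2) f''(B_t) dt. Compute derivatives of f(x) = -8*x^4/5:
  f'(x)  = -32*x^3/5
  f''(x) = -96*x^2/5
Substitute x = B_t and multiply the f'' term by 1/2:
  drift     = (1/2) * (-96*x^2/5) evaluated at B_t = -48*B_t^2/5
  diffusion = (-32*x^3/5) evaluated at B_t = -32*B_t^3/5
Therefore d(-8*B_t^4/5) = (-48*B_t^2/5) dt + (-32*B_t^3/5) dB_t.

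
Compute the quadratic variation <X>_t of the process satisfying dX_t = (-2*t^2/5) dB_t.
<X>_t = 4*t^5/125

For an Itô process dX_t = a(t) dt + b(t) dB_t, the quadratic variation is <X>_t = int_0^t b(s)^2 ds (the drift term does not contribute). Here b(s) = -2*s^2/5, so
  b(s)^2 = 4*s^4/25.
Integrating from 0 to t:
  <X>_t = int_0^t (4*s^4/25) ds = 4*t^5/125.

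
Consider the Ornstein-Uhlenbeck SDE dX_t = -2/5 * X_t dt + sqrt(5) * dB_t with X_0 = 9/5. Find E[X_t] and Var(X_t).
E[X_t] = 9*exp(-2*t/5)/5; Var(X_t) = 25/4 - 25*exp(-4*t/5)/4

The OU SDE dX = -theta X dt + sigma dB admits the integrating factor exp(theta t): d(exp(theta t) X_t) = sigma exp(theta t) dB_t. Integrating from 0 to t:
  X_t = x_0 * exp(-theta t) + sigma * int_0^t exp(-theta (t-s)) dB_s.
The Itô integral has mean 0 and (by the Itô isometry) variance sigma^2 * int_0^t exp(-2 theta (t - s)) ds = sigma^2 * (1 - exp(-2 theta t)) / (2 theta).
With theta = 2/5, sigma = sqrt(5), x_0 = 9/5:
  E[X_t] = 9/5 * exp(-2/5 t) = 9*exp(-2*t/5)/5
  Var(X_t) = (sqrt(5))^2 * (1 - exp(-2*2/5 t)) / (2 * 2/5) = 25/4 - 25*exp(-4*t/5)/4.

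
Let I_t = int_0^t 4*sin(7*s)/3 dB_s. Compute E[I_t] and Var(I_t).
E[I_t] = 0; Var(I_t) = 8*t/9 - 4*sin(14*t)/63

The Itô integral of a deterministic integrand f(s) has mean 0 because each increment f(s) * (B_{s+ds} - B_s) has mean 0. By the Itô isometry:
  Var( int_0^t f(s) dB_s ) = E[ (int_0^t f(s) dB_s)^2 ] = int_0^t f(s)^2 ds.
Here f(s) = 4*sin(7*s)/3, so f(s)^2 = 16*sin(7*s)^2/9. Integrate:
  int_0^t (16*sin(7*s)^2/9) ds = 8*t/9 - 4*sin(14*t)/63.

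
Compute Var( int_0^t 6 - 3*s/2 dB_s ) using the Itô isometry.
Var = 3*t*(t^2 - 12*t + 48)/4

The Itô integral of a deterministic integrand f(s) has mean 0 because each increment f(s) * (B_{s+ds} - B_s) has mean 0. By the Itô isometry:
  Var( int_0^t f(s) dB_s ) = E[ (int_0^t f(s) dB_s)^2 ] = int_0^t f(s)^2 ds.
Here f(s) = 6 - 3*s/2, so f(s)^2 = 9*(s - 4)^2/4. Integrate:
  int_0^t (9*(s - 4)^2/4) ds = 3*t*(t^2 - 12*t + 48)/4.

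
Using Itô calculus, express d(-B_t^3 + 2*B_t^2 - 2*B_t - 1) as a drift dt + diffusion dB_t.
d(-B_t^3 + 2*B_t^2 - 2*B_t - 1) = (2 - 3*B_t) dt + (-3*B_t^2 + 4*B_t - 2) dB_t

Itô's formula for f(B_t) gives d f(B_t) = f'(B_t) dB_t + (1/2) f''(B_t) dt. Compute derivatives of f(x) = -x^3 + 2*x^2 - 2*x - 1:
  f'(x)  = -3*x^2 + 4*x - 2
  f''(x) = 4 - 6*x
Substitute x = B_t and multiply the f'' term by 1/2:
  drift     = (1/2) * (4 - 6*x) evaluated at B_t = 2 - 3*B_t
  diffusion = (-3*x^2 + 4*x - 2) evaluated at B_t = -3*B_t^2 + 4*B_t - 2
Therefore d(-B_t^3 + 2*B_t^2 - 2*B_t - 1) = (2 - 3*B_t) dt + (-3*B_t^2 + 4*B_t - 2) dB_t.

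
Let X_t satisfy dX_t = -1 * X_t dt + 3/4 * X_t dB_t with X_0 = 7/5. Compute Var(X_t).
Var(X_t) = (49*exp(9*t/16) - 49)*exp(-2*t)/25

For GBM dX = mu X dt + sigma X dB with X_0 = x_0, apply Itô to Y = log X: dY = (mu - sigma^2/2) dt + sigma dB, so Y_t = log(x_0) + (mu - sigma^2/2) t + sigma B_t and hence X_t = x_0 * exp((mu - sigma^2/2) t + sigma B_t).
With mu = -1, sigma = 3/4, x_0 = 7/5, this gives:
  X_t = 7/5 * exp((-41/32) * t + (3/4) * B_t).
Since sigma*B_t ~ Normal(0, sigma^2 t), E[exp(sigma*B_t)] = exp(sigma^2 t / 2); so E[X_t] = x_0 * exp((mu - sigma^2/2) t) * exp(sigma^2 t / 2) = x_0 * exp(mu t) = 7*exp(-t)/5.
Var(X_t) = E[X_t^2] - (E[X_t])^2 = x_0^2 * exp(2 mu t) * (exp(sigma^2 t) - 1) = (49*exp(9*t/16) - 49)*exp(-2*t)/25.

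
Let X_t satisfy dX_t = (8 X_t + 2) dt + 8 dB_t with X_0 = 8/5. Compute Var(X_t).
Var(X_t) = 4*exp(16*t) - 4

The variance V(t) = Var(X_t) satisfies V'(t) = 2 a V(t) + c^2 with V(0) = 0 (drift coefficient is linear in X, diffusion is constant). With a = 8, c = 8, the solution is
  V(t) = (c^2 / (2 a)) * (exp(2 a t) - 1)
       = (8^2 / (2*8)) * (exp(16 t) - 1)
       = 4*exp(16*t) - 4.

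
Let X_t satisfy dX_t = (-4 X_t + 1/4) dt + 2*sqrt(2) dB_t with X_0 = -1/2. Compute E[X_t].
E[X_t] = 1/16 - 9*exp(-4*t)/16

Taking expectations and using E[dB_t] = 0, the mean m(t) = E[X_t] satisfies the ODE m'(t) = a m(t) + b with m(0) = x_0. With a = -4, b = 1/4, x_0 = -1/2, the solution is
  m(t) = x_0 * exp(a t) + (b/a) * (exp(a t) - 1)
       = (-1/2) * exp((-4) t) + ((1/4)/(-4)) * (exp((-4) t) - 1)
       = 1/16 - 9*exp(-4*t)/16.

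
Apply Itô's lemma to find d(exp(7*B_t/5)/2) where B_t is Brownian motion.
d(exp(7*B_t/5)/2) = (49*exp(7*B_t/5)/100) dt + (7*exp(7*B_t/5)/10) dB_t

Itô's formula for f(B_t) gives d f(B_t) = f'(B_t) dB_t + (1/2) f''(B_t) dt. Compute derivatives of f(x) = exp(7*x/5)/2:
  f'(x)  = 7*exp(7*x/5)/10
  f''(x) = 49*exp(7*x/5)/50
Substitute x = B_t and multiply the f'' term by 1/2:
  drift     = (1/2) * (49*exp(7*x/5)/50) evaluated at B_t = 49*exp(7*B_t/5)/100
  diffusion = (7*exp(7*x/5)/10) evaluated at B_t = 7*exp(7*B_t/5)/10
Therefore d(exp(7*B_t/5)/2) = (49*exp(7*B_t/5)/100) dt + (7*exp(7*B_t/5)/10) dB_t.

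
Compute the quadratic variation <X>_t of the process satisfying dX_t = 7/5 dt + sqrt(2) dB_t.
<X>_t = 2*t

For an Itô process dX_t = a(t) dt + b(t) dB_t, the quadratic variation is <X>_t = int_0^t b(s)^2 ds (the drift term does not contribute). Here b(s) = sqrt(2), so
  b(s)^2 = 2.
Integrating from 0 to t:
  <X>_t = int_0^t (2) ds = 2*t.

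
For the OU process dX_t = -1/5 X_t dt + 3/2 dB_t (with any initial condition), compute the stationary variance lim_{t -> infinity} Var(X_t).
lim Var(X_t) = 45/8

The OU SDE dX = -theta X dt + sigma dB admits the integrating factor exp(theta t): d(exp(theta t) X_t) = sigma exp(theta t) dB_t. Integrating from 0 to t gives X_t = x_0 * exp(-theta t) + sigma * int_0^t exp(-theta (t-s)) dB_s for any initial x_0. The Itô integral has variance (by the Itô isometry) sigma^2 * int_0^t exp(-2 theta (t - s)) ds = sigma^2 * (1 - exp(-2 theta t)) / (2 theta), independent of x_0.
With theta = 1/5, sigma = 3/2:
  Var(X_t) = (3/2)^2 * (1 - exp(-2*1/5 t)) / (2 * 1/5) = 45/8 - 45*exp(-2*t/5)/8.
As t -> infinity, exp(-2*1/5 t) -> 0, so the stationary variance is sigma^2 / (2 theta) = 45/8.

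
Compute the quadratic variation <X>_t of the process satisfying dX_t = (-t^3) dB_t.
<X>_t = t^7/7

For an Itô process dX_t = a(t) dt + b(t) dB_t, the quadratic variation is <X>_t = int_0^t b(s)^2 ds (the drift term does not contribute). Here b(s) = -s^3, so
  b(s)^2 = s^6.
Integrating from 0 to t:
  <X>_t = int_0^t (s^6) ds = t^7/7.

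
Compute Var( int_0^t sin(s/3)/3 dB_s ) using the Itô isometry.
Var = t/18 - sin(2*t/3)/12

The Itô integral of a deterministic integrand f(s) has mean 0 because each increment f(s) * (B_{s+ds} - B_s) has mean 0. By the Itô isometry:
  Var( int_0^t f(s) dB_s ) = E[ (int_0^t f(s) dB_s)^2 ] = int_0^t f(s)^2 ds.
Here f(s) = sin(s/3)/3, so f(s)^2 = sin(s/3)^2/9. Integrate:
  int_0^t (sin(s/3)^2/9) ds = t/18 - sin(2*t/3)/12.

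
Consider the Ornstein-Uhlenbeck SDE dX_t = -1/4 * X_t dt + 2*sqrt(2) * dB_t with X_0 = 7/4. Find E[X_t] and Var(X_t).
E[X_t] = 7*exp(-t/4)/4; Var(X_t) = 16 - 16*exp(-t/2)

The OU SDE dX = -theta X dt + sigma dB admits the integrating factor exp(theta t): d(exp(theta t) X_t) = sigma exp(theta t) dB_t. Integrating from 0 to t:
  X_t = x_0 * exp(-theta t) + sigma * int_0^t exp(-theta (t-s)) dB_s.
The Itô integral has mean 0 and (by the Itô isometry) variance sigma^2 * int_0^t exp(-2 theta (t - s)) ds = sigma^2 * (1 - exp(-2 theta t)) / (2 theta).
With theta = 1/4, sigma = 2*sqrt(2), x_0 = 7/4:
  E[X_t] = 7/4 * exp(-1/4 t) = 7*exp(-t/4)/4
  Var(X_t) = (2*sqrt(2))^2 * (1 - exp(-2*1/4 t)) / (2 * 1/4) = 16 - 16*exp(-t/2).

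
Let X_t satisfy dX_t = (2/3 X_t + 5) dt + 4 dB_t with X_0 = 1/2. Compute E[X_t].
E[X_t] = 8*exp(2*t/3) - 15/2

Taking expectations and using E[dB_t] = 0, the mean m(t) = E[X_t] satisfies the ODE m'(t) = a m(t) + b with m(0) = x_0. With a = 2/3, b = 5, x_0 = 1/2, the solution is
  m(t) = x_0 * exp(a t) + (b/a) * (exp(a t) - 1)
       = (1/2) * exp((2/3) t) + (5/(2/3)) * (exp((2/3) t) - 1)
       = 8*exp(2*t/3) - 15/2.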